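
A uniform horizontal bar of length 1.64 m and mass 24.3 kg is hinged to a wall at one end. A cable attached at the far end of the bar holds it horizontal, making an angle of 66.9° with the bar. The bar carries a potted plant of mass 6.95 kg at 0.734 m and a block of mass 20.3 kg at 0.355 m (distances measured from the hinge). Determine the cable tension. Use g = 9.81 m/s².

T ≈ 210 N

Taking torques about the hinge:
Beam weight: 24.3 × 9.81 = 238.4 N down at 0.82 m → arm 0.82 m, τ = 238.4 × 0.82 = 195.5 N·m clockwise.
Potted plant: 6.95 × 9.81 = 68.18 N down at 0.734 m → arm 0.734 m, τ = 68.18 × 0.734 = 50.04 N·m clockwise.
Block: 20.3 × 9.81 = 199.1 N down at 0.355 m → arm 0.355 m, τ = 199.1 × 0.355 = 70.68 N·m clockwise.
Total clockwise load moment = 316.2 N·m.
The cable tension T acts at 1.64 m; only its component perpendicular to the bar, T sinθ, produces torque. sin 66.9° = 0.9198.
Setting net torque to zero: T × 1.64 × 0.9198 = 316.2 → T = 316.2 / 1.508 = 210 N.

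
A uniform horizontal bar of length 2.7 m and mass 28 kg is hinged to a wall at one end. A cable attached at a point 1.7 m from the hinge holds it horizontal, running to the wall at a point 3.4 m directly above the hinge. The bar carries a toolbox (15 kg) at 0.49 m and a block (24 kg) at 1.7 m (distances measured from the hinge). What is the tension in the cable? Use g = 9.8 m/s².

T ≈ 554 N

Choose the hinge as the axis so the unknown hinge reaction has zero arm there.
Beam weight: 28 × 9.8 = 274.4 N down at 1.35 m → arm 1.35 m, τ = 274.4 × 1.35 = 370.4 N·m clockwise.
Toolbox: 15 × 9.8 = 147 N down at 0.49 m → arm 0.49 m, τ = 147 × 0.49 = 72.03 N·m clockwise.
Block: 24 × 9.8 = 235.2 N down at 1.7 m → arm 1.7 m, τ = 235.2 × 1.7 = 399.8 N·m clockwise.
Total clockwise load moment = 842.2 N·m.
The cable tension T acts at 1.7 m; only its component perpendicular to the bar, T sinθ, produces torque. sinθ = h/√(h²+d²) = 3.4/√(3.4²+1.7²) = 0.8944.
Στ = 0 ⇒ T × 1.7 × 0.8944 = 842.2 ⇒ T = 842.2 / 1.52 = 554 N.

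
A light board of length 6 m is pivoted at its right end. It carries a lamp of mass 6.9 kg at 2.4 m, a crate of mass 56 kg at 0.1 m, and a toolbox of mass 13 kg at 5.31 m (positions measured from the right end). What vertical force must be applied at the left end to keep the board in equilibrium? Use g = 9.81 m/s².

F ≈ 149 N

Choose the right end as the axis so the unknown pivot reaction has zero arm there.
Lamp: 6.9 × 9.81 = 67.69 N down at 2.4 m → arm 2.4 m, τ = 67.69 × 2.4 = 162.5 N·m counterclockwise.
Crate: 56 × 9.81 = 549.4 N down at 0.1 m → arm 0.1 m, τ = 549.4 × 0.1 = 54.94 N·m counterclockwise.
Toolbox: 13 × 9.81 = 127.5 N down at 5.31 m → arm 5.31 m, τ = 127.5 × 5.31 = 677 N·m counterclockwise.
Net moment of the loads = 894.4 N·m counterclockwise.
The upward force F acts at the left end, arm 6 m, giving F × 6 clockwise.
Στ = 0 ⇒ F × 6 = 894.4 ⇒ F = 894.4 / 6 = 149 N.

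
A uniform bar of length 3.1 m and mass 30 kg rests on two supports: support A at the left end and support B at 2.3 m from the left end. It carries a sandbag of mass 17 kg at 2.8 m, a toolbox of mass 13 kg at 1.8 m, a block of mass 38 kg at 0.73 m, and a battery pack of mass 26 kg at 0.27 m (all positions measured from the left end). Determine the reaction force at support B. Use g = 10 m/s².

R_B ≈ 662 N

Taking torques about support A:
Beam weight: 30 × 10 = 300 N down at 1.55 m → arm 1.55 m, τ = 300 × 1.55 = 465 N·m clockwise.
Sandbag: 17 × 10 = 170 N down at 2.8 m → arm 2.8 m, τ = 170 × 2.8 = 476 N·m clockwise.
Toolbox: 13 × 10 = 130 N down at 1.8 m → arm 1.8 m, τ = 130 × 1.8 = 234 N·m clockwise.
Block: 38 × 10 = 380 N down at 0.73 m → arm 0.73 m, τ = 380 × 0.73 = 277.4 N·m clockwise.
Battery pack: 26 × 10 = 260 N down at 0.27 m → arm 0.27 m, τ = 260 × 0.27 = 70.2 N·m clockwise.
Net load moment about support A = 1523 N·m clockwise.
Reaction R at support B is upward at 2.3 m, arm 2.3 m → moment R × 2.3 counterclockwise.
Στ = 0 ⇒ R × 2.3 = 1523 ⇒ R = 662 N.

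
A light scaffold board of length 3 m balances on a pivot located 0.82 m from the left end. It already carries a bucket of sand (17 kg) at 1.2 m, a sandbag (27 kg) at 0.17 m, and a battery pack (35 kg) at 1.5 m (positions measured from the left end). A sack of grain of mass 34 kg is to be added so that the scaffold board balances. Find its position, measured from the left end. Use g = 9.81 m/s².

Choose the pivot (at 0.82 m from the left end) as the axis so the support reaction has zero arm there.
Bucket of sand: 17 × 9.81 = 166.8 N down at 1.2 m → arm 0.38 m, τ = 166.8 × 0.38 = 63.38 N·m clockwise.
Sandbag: 27 × 9.81 = 264.9 N down at 0.17 m → arm 0.65 m, τ = 264.9 × 0.65 = 172.2 N·m counterclockwise.
Battery pack: 35 × 9.81 = 343.4 N down at 1.5 m → arm 0.68 m, τ = 343.4 × 0.68 = 233.5 N·m clockwise.
Net moment of existing loads = 124.7 N·m clockwise.
The sack of grain weighs 34 × 9.81 = 333.5 N and must supply an equal counterclockwise moment, so its lever arm about the pivot is 124.7 / 333.5 = 0.374 m.
That puts it at 0.82 − 0.374 = 0.446 m from the left end.

x ≈ 0.446 m from the left end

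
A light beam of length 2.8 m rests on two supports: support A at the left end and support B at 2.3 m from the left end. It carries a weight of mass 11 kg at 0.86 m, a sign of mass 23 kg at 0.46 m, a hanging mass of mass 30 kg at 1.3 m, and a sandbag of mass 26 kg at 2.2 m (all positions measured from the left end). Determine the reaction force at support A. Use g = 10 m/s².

R_A ≈ 395 N

Take moments about support B.
Weight: 11 × 10 = 110 N down at 0.86 m → arm 1.44 m, τ = 110 × 1.44 = 158.4 N·m counterclockwise.
Sign: 23 × 10 = 230 N down at 0.46 m → arm 1.84 m, τ = 230 × 1.84 = 423.2 N·m counterclockwise.
Hanging mass: 30 × 10 = 300 N down at 1.3 m → arm 1 m, τ = 300 × 1 = 300 N·m counterclockwise.
Sandbag: 26 × 10 = 260 N down at 2.2 m → arm 0.1 m, τ = 260 × 0.1 = 26 N·m counterclockwise.
Net load moment about support B = 907.6 N·m counterclockwise.
Reaction R at support A is upward at 0 m, arm 2.3 m → moment R × 2.3 clockwise.
Στ = 0 ⇒ R × 2.3 = 907.6 ⇒ R = 395 N.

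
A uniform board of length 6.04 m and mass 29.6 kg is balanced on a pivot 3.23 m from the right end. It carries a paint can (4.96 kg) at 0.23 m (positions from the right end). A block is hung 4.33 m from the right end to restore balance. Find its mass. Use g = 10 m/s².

m ≈ 19.2 kg

Sum moments about the pivot (at 3.23 m from the right end) (the support reaction has zero arm there).
Beam weight: 29.6 × 10 = 296 N down at 3.02 m → arm 0.21 m, τ = 296 × 0.21 = 62.16 N·m clockwise.
Paint can: 4.96 × 10 = 49.6 N down at 0.23 m → arm 3 m, τ = 49.6 × 3 = 148.8 N·m clockwise.
Net moment of known loads = 211 N·m clockwise.
An unknown mass m at 4.33 m has arm 1.1 m; its moment is m·g·1.1 counterclockwise.
Στ = 0 ⇒ m × 10 × 1.1 = 211 ⇒ m = 211 / (10 × 1.1) = 19.2 kg.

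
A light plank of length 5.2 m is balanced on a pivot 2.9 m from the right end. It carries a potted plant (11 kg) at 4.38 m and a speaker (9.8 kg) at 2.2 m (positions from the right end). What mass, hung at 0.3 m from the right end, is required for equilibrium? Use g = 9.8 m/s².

m ≈ 3.62 kg

About the pivot (at 2.9 m from the right end):
Potted plant: 11 × 9.8 = 107.8 N down at 4.38 m → arm 1.48 m, τ = 107.8 × 1.48 = 159.5 N·m counterclockwise.
Speaker: 9.8 × 9.8 = 96.04 N down at 2.2 m → arm 0.7 m, τ = 96.04 × 0.7 = 67.23 N·m clockwise.
Net moment of known loads = 92.27 N·m counterclockwise.
An unknown mass m at 0.3 m has arm 2.6 m; its moment is m·g·2.6 clockwise.
Setting net torque to zero: m × 9.8 × 2.6 = 92.27 → m = 92.27 / (9.8 × 2.6) = 3.62 kg.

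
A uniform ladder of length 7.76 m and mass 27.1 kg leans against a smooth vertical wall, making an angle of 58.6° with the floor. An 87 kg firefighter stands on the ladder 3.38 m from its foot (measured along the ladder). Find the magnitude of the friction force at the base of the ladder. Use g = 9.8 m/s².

f ≈ 308 N

Sum moments about the foot of the ladder (the floor normal and friction both act there and drop out).
Ladder weight 27.1×9.8 = 265.6 N acts at 3.88 m along the ladder; its horizontal arm is 3.88·cos58.6° = 2.022 m → τ = 537 N·m clockwise.
Firefighter: 87×9.8 = 852.6 N at 3.38 m → arm 1.761 m → τ = 1501 N·m clockwise.
Wall normal N acts horizontally at the top; its moment arm is the height L sinθ = 7.76·sin58.6° = 6.624 m, counterclockwise.
Στ = 0 ⇒ N × 6.624 = 2038 ⇒ N = 308 N.
ΣFx = 0: friction at the foot balances the wall's push, so f = N_wall = 308 N.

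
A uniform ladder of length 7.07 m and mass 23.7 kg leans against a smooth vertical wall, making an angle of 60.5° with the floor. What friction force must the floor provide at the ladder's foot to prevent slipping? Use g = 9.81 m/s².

f ≈ 65.8 N

Sum moments about the foot of the ladder (the floor normal and friction both act there and drop out).
Ladder weight 23.7×9.81 = 232.5 N acts at 3.535 m along the ladder; its horizontal arm is 3.535·cos60.5° = 1.741 m → τ = 404.8 N·m clockwise.
Wall normal N acts horizontally at the top; its moment arm is the height L sinθ = 7.07·sin60.5° = 6.153 m, counterclockwise.
Στ = 0 ⇒ N × 6.153 = 404.8 ⇒ N = 65.8 N.
ΣFx = 0: friction at the foot balances the wall's push, so f = N_wall = 65.8 N.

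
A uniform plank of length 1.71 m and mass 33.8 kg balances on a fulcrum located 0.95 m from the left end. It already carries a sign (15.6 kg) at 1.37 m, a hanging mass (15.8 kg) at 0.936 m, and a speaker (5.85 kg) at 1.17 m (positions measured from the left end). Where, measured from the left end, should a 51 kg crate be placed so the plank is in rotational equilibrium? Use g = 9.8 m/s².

x ≈ 0.864 m from the left end

Take moments about the fulcrum (at 0.95 m from the left end).
Beam weight: 33.8 × 9.8 = 331.2 N down at 0.855 m → arm 0.095 m, τ = 331.2 × 0.095 = 31.46 N·m counterclockwise.
Sign: 15.6 × 9.8 = 152.9 N down at 1.37 m → arm 0.42 m, τ = 152.9 × 0.42 = 64.22 N·m clockwise.
Hanging mass: 15.8 × 9.8 = 154.8 N down at 0.936 m → arm 0.014 m, τ = 154.8 × 0.014 = 2.167 N·m counterclockwise.
Speaker: 5.85 × 9.8 = 57.33 N down at 1.17 m → arm 0.22 m, τ = 57.33 × 0.22 = 12.61 N·m clockwise.
Net moment of existing loads = 43.2 N·m clockwise.
The crate weighs 51 × 9.8 = 499.8 N and must supply an equal counterclockwise moment, so its lever arm about the fulcrum is 43.2 / 499.8 = 0.0864 m.
That puts it at 0.95 − 0.0864 = 0.864 m from the left end.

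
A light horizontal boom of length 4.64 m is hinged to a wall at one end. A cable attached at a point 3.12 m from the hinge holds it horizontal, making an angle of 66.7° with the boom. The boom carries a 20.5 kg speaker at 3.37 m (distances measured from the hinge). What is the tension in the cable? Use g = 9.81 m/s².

T ≈ 237 N

Take moments about the hinge.
Speaker: 20.5 × 9.81 = 201.1 N down at 3.37 m → arm 3.37 m, τ = 201.1 × 3.37 = 677.7 N·m clockwise.
Total clockwise load moment = 677.7 N·m.
The cable tension T acts at 3.12 m; only its component perpendicular to the boom, T sinθ, produces torque. sin 66.7° = 0.9184.
Στ = 0 ⇒ T × 3.12 × 0.9184 = 677.7 ⇒ T = 677.7 / 2.865 = 237 N.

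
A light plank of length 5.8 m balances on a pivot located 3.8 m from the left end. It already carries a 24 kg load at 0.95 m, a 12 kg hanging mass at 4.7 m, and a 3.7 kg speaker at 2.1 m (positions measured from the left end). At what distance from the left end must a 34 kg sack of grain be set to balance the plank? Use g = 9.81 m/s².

x ≈ 5.68 m from the left end

Sum moments about the pivot (at 3.8 m from the left end) (the support reaction has zero arm there).
Load: 24 × 9.81 = 235.4 N down at 0.95 m → arm 2.85 m, τ = 235.4 × 2.85 = 670.9 N·m counterclockwise.
Hanging mass: 12 × 9.81 = 117.7 N down at 4.7 m → arm 0.9 m, τ = 117.7 × 0.9 = 105.9 N·m clockwise.
Speaker: 3.7 × 9.81 = 36.3 N down at 2.1 m → arm 1.7 m, τ = 36.3 × 1.7 = 61.71 N·m counterclockwise.
Net moment of existing loads = 626.7 N·m counterclockwise.
The sack of grain weighs 34 × 9.81 = 333.5 N and must supply an equal clockwise moment, so its lever arm about the pivot is 626.7 / 333.5 = 1.88 m.
That puts it at 3.8 + 1.88 = 5.68 m from the left end.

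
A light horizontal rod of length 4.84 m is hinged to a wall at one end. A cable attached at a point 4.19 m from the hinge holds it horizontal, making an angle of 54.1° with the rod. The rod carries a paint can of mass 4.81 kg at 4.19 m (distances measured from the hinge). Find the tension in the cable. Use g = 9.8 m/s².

Choose the hinge as the axis so the unknown hinge reaction has zero arm there.
Paint can: 4.81 × 9.8 = 47.14 N down at 4.19 m → arm 4.19 m, τ = 47.14 × 4.19 = 197.5 N·m clockwise.
Total clockwise load moment = 197.5 N·m.
The cable tension T acts at 4.19 m; only its component perpendicular to the rod, T sinθ, produces torque. sin 54.1° = 0.81.
Setting net torque to zero: T × 4.19 × 0.81 = 197.5 → T = 197.5 / 3.394 = 58.2 N.

T ≈ 58.2 N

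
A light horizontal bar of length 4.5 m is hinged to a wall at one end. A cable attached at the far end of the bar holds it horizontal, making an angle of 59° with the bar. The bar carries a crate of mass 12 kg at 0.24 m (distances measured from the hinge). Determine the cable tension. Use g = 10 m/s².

Taking torques about the hinge:
Crate: 12 × 10 = 120 N down at 0.24 m → arm 0.24 m, τ = 120 × 0.24 = 28.8 N·m clockwise.
Total clockwise load moment = 28.8 N·m.
The cable tension T acts at 4.5 m; only its component perpendicular to the bar, T sinθ, produces torque. sin 59° = 0.8572.
Balancing moments: T × 4.5 × 0.8572 = 28.8, giving T = 28.8 / 3.857 = 7.47 N.

T ≈ 7.47 N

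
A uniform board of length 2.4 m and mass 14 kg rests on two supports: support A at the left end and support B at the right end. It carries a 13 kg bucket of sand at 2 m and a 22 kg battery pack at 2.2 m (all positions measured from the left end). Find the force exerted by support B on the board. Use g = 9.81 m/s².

Choose support A as the axis so its reaction then has zero moment arm.
Beam weight: 14 × 9.81 = 137.3 N down at 1.2 m → arm 1.2 m, τ = 137.3 × 1.2 = 164.8 N·m clockwise.
Bucket of sand: 13 × 9.81 = 127.5 N down at 2 m → arm 2 m, τ = 127.5 × 2 = 255 N·m clockwise.
Battery pack: 22 × 9.81 = 215.8 N down at 2.2 m → arm 2.2 m, τ = 215.8 × 2.2 = 474.8 N·m clockwise.
Net load moment about support A = 894.6 N·m clockwise.
Reaction R at support B is upward at 2.4 m, arm 2.4 m → moment R × 2.4 counterclockwise.
Balancing moments: R × 2.4 = 894.6, giving R = 373 N.

R_B ≈ 373 N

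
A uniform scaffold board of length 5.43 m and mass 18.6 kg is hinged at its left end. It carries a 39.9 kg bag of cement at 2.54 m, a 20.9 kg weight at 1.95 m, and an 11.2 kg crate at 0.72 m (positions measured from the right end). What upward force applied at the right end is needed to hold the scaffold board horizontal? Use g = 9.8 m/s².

F ≈ 526 N

Choose the left end as the axis so the unknown pivot reaction has zero arm there.
Beam weight: 18.6 × 9.8 = 182.3 N down at 2.715 m → arm 2.715 m, τ = 182.3 × 2.715 = 494.9 N·m clockwise.
Bag of cement: 39.9 × 9.8 = 391 N down at 2.54 m → arm 2.89 m, τ = 391 × 2.89 = 1130 N·m clockwise.
Weight: 20.9 × 9.8 = 204.8 N down at 1.95 m → arm 3.48 m, τ = 204.8 × 3.48 = 712.7 N·m clockwise.
Crate: 11.2 × 9.8 = 109.8 N down at 0.72 m → arm 4.71 m, τ = 109.8 × 4.71 = 517.2 N·m clockwise.
Net moment of the loads = 2855 N·m clockwise.
The upward force F acts at the right end, arm 5.43 m, giving F × 5.43 counterclockwise.
Balancing moments: F × 5.43 = 2855, giving F = 2855 / 5.43 = 526 N.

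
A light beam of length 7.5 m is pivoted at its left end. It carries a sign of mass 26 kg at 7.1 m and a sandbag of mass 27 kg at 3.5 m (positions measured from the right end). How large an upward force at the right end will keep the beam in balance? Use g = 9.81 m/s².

F ≈ 155 N

About the left end:
Sign: 26 × 9.81 = 255.1 N down at 7.1 m → arm 0.4 m, τ = 255.1 × 0.4 = 102 N·m clockwise.
Sandbag: 27 × 9.81 = 264.9 N down at 3.5 m → arm 4 m, τ = 264.9 × 4 = 1060 N·m clockwise.
Net moment of the loads = 1162 N·m clockwise.
The upward force F acts at the right end, arm 7.5 m, giving F × 7.5 counterclockwise.
For rotational equilibrium, F × 7.5 = 1162, so F = 1162 / 7.5 = 155 N.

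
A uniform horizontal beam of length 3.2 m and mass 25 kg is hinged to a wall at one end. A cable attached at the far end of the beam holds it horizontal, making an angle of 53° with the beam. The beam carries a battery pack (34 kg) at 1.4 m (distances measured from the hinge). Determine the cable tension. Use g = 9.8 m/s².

Taking torques about the hinge:
Beam weight: 25 × 9.8 = 245 N down at 1.6 m → arm 1.6 m, τ = 245 × 1.6 = 392 N·m clockwise.
Battery pack: 34 × 9.8 = 333.2 N down at 1.4 m → arm 1.4 m, τ = 333.2 × 1.4 = 466.5 N·m clockwise.
Total clockwise load moment = 858.5 N·m.
The cable tension T acts at 3.2 m; only its component perpendicular to the beam, T sinθ, produces torque. sin 53° = 0.7986.
For rotational equilibrium, T × 3.2 × 0.7986 = 858.5, so T = 858.5 / 2.556 = 336 N.

T ≈ 336 N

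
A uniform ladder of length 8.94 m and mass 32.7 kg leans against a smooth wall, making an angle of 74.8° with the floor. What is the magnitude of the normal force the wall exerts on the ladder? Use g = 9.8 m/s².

N_wall ≈ 43.5 N

Sum moments about the foot of the ladder (the floor normal and friction both act there and drop out).
Ladder weight 32.7×9.8 = 320.5 N acts at 4.47 m along the ladder; its horizontal arm is 4.47·cos74.8° = 1.172 m → τ = 375.6 N·m clockwise.
Wall normal N acts horizontally at the top; its moment arm is the height L sinθ = 8.94·sin74.8° = 8.627 m, counterclockwise.
Setting net torque to zero: N × 8.627 = 375.6 → N = 43.5 N.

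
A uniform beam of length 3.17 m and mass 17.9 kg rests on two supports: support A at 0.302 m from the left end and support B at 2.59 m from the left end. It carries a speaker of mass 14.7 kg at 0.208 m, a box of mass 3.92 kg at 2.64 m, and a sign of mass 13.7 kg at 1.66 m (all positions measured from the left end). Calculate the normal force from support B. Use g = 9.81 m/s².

R_B ≈ 212 N

Sum moments about support A (its reaction then has zero moment arm).
Beam weight: 17.9 × 9.81 = 175.6 N down at 1.585 m → arm 1.283 m, τ = 175.6 × 1.283 = 225.3 N·m clockwise.
Speaker: 14.7 × 9.81 = 144.2 N down at 0.208 m → arm 0.094 m, τ = 144.2 × 0.094 = 13.55 N·m counterclockwise.
Box: 3.92 × 9.81 = 38.46 N down at 2.64 m → arm 2.338 m, τ = 38.46 × 2.338 = 89.92 N·m clockwise.
Sign: 13.7 × 9.81 = 134.4 N down at 1.66 m → arm 1.358 m, τ = 134.4 × 1.358 = 182.5 N·m clockwise.
Net load moment about support A = 484.2 N·m clockwise.
Reaction R at support B is upward at 2.59 m, arm 2.288 m → moment R × 2.288 counterclockwise.
Στ = 0 ⇒ R × 2.288 = 484.2 ⇒ R = 212 N.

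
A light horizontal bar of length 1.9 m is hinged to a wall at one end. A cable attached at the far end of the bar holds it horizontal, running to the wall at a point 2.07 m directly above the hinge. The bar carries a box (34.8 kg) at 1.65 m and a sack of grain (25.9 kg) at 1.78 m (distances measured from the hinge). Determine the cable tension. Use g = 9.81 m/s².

About the hinge:
Box: 34.8 × 9.81 = 341.4 N down at 1.65 m → arm 1.65 m, τ = 341.4 × 1.65 = 563.3 N·m clockwise.
Sack of grain: 25.9 × 9.81 = 254.1 N down at 1.78 m → arm 1.78 m, τ = 254.1 × 1.78 = 452.3 N·m clockwise.
Total clockwise load moment = 1016 N·m.
The cable tension T acts at 1.9 m; only its component perpendicular to the bar, T sinθ, produces torque. sinθ = h/√(h²+d²) = 2.07/√(2.07²+1.9²) = 0.7367.
Στ = 0 ⇒ T × 1.9 × 0.7367 = 1016 ⇒ T = 1016 / 1.4 = 726 N.

T ≈ 726 N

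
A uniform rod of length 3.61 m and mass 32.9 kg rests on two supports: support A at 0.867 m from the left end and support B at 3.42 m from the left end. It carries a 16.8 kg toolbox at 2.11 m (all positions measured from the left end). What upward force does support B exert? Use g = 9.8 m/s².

R_B ≈ 199 N

Sum moments about support A (its reaction then has zero moment arm).
Beam weight: 32.9 × 9.8 = 322.4 N down at 1.805 m → arm 0.938 m, τ = 322.4 × 0.938 = 302.4 N·m clockwise.
Toolbox: 16.8 × 9.8 = 164.6 N down at 2.11 m → arm 1.243 m, τ = 164.6 × 1.243 = 204.6 N·m clockwise.
Net load moment about support A = 507 N·m clockwise.
Reaction R at support B is upward at 3.42 m, arm 2.553 m → moment R × 2.553 counterclockwise.
Setting net torque to zero: R × 2.553 = 507 → R = 199 N.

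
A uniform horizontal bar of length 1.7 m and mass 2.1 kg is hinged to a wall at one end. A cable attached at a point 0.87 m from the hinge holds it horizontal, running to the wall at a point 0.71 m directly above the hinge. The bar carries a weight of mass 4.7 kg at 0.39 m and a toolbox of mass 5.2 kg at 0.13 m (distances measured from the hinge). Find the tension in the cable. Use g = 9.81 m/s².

Choose the hinge as the axis so the unknown hinge reaction has zero arm there.
Beam weight: 2.1 × 9.81 = 20.6 N down at 0.85 m → arm 0.85 m, τ = 20.6 × 0.85 = 17.51 N·m clockwise.
Weight: 4.7 × 9.81 = 46.11 N down at 0.39 m → arm 0.39 m, τ = 46.11 × 0.39 = 17.98 N·m clockwise.
Toolbox: 5.2 × 9.81 = 51.01 N down at 0.13 m → arm 0.13 m, τ = 51.01 × 0.13 = 6.631 N·m clockwise.
Total clockwise load moment = 42.12 N·m.
The cable tension T acts at 0.87 m; only its component perpendicular to the bar, T sinθ, produces torque. sinθ = h/√(h²+d²) = 0.71/√(0.71²+0.87²) = 0.6323.
Setting net torque to zero: T × 0.87 × 0.6323 = 42.12 → T = 42.12 / 0.5501 = 76.6 N.

T ≈ 76.6 N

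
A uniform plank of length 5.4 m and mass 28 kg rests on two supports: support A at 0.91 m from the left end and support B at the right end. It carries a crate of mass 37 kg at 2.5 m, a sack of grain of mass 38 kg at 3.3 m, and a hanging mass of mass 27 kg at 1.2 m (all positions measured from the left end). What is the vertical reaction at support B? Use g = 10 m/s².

R_B ≈ 462 N

Choose support A as the axis so its reaction then has zero moment arm.
Beam weight: 28 × 10 = 280 N down at 2.7 m → arm 1.79 m, τ = 280 × 1.79 = 501.2 N·m clockwise.
Crate: 37 × 10 = 370 N down at 2.5 m → arm 1.59 m, τ = 370 × 1.59 = 588.3 N·m clockwise.
Sack of grain: 38 × 10 = 380 N down at 3.3 m → arm 2.39 m, τ = 380 × 2.39 = 908.2 N·m clockwise.
Hanging mass: 27 × 10 = 270 N down at 1.2 m → arm 0.29 m, τ = 270 × 0.29 = 78.3 N·m clockwise.
Net load moment about support A = 2076 N·m clockwise.
Reaction R at support B is upward at 5.4 m, arm 4.49 m → moment R × 4.49 counterclockwise.
Στ = 0 ⇒ R × 4.49 = 2076 ⇒ R = 462 N.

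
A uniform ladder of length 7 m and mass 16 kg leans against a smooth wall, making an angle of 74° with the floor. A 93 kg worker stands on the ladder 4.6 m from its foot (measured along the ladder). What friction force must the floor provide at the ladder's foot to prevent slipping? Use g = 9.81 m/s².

Taking torques about the foot of the ladder:
Ladder weight 16×9.81 = 157 N acts at 3.5 m along the ladder; its horizontal arm is 3.5·cos74° = 0.9647 m → τ = 151.5 N·m clockwise.
Worker: 93×9.81 = 912.3 N at 4.6 m → arm 1.268 m → τ = 1157 N·m clockwise.
Wall normal N acts horizontally at the top; its moment arm is the height L sinθ = 7·sin74° = 6.729 m, counterclockwise.
For rotational equilibrium, N × 6.729 = 1308, so N = 194 N.
ΣFx = 0: friction at the foot balances the wall's push, so f = N_wall = 194 N.

f ≈ 194 N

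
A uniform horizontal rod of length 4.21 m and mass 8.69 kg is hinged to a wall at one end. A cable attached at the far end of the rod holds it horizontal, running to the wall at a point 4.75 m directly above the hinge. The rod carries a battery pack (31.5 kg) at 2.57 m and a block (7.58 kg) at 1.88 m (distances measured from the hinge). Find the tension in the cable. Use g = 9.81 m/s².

Take moments about the hinge.
Beam weight: 8.69 × 9.81 = 85.25 N down at 2.105 m → arm 2.105 m, τ = 85.25 × 2.105 = 179.5 N·m clockwise.
Battery pack: 31.5 × 9.81 = 309 N down at 2.57 m → arm 2.57 m, τ = 309 × 2.57 = 794.1 N·m clockwise.
Block: 7.58 × 9.81 = 74.36 N down at 1.88 m → arm 1.88 m, τ = 74.36 × 1.88 = 139.8 N·m clockwise.
Total clockwise load moment = 1113 N·m.
The cable tension T acts at 4.21 m; only its component perpendicular to the rod, T sinθ, produces torque. sinθ = h/√(h²+d²) = 4.75/√(4.75²+4.21²) = 0.7484.
Setting net torque to zero: T × 4.21 × 0.7484 = 1113 → T = 1113 / 3.151 = 353 N.

T ≈ 353 N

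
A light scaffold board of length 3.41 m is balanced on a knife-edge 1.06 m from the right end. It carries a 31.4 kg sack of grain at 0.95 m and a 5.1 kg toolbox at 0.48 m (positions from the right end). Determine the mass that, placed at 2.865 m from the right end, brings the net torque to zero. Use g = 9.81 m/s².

m ≈ 3.55 kg

Choose the knife-edge (at 1.06 m from the right end) as the axis so the support reaction has zero arm there.
Sack of grain: 31.4 × 9.81 = 308 N down at 0.95 m → arm 0.11 m, τ = 308 × 0.11 = 33.88 N·m clockwise.
Toolbox: 5.1 × 9.81 = 50.03 N down at 0.48 m → arm 0.58 m, τ = 50.03 × 0.58 = 29.02 N·m clockwise.
Net moment of known loads = 62.9 N·m clockwise.
An unknown mass m at 2.865 m has arm 1.805 m; its moment is m·g·1.805 counterclockwise.
Setting net torque to zero: m × 9.81 × 1.805 = 62.9 → m = 62.9 / (9.81 × 1.805) = 3.55 kg.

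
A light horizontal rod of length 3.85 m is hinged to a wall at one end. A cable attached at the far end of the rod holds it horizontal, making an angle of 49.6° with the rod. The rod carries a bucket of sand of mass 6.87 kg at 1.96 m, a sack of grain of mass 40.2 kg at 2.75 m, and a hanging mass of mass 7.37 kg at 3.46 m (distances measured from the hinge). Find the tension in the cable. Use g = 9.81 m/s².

About the hinge:
Bucket of sand: 6.87 × 9.81 = 67.39 N down at 1.96 m → arm 1.96 m, τ = 67.39 × 1.96 = 132.1 N·m clockwise.
Sack of grain: 40.2 × 9.81 = 394.4 N down at 2.75 m → arm 2.75 m, τ = 394.4 × 2.75 = 1085 N·m clockwise.
Hanging mass: 7.37 × 9.81 = 72.3 N down at 3.46 m → arm 3.46 m, τ = 72.3 × 3.46 = 250.2 N·m clockwise.
Total clockwise load moment = 1467 N·m.
The cable tension T acts at 3.85 m; only its component perpendicular to the rod, T sinθ, produces torque. sin 49.6° = 0.7615.
Στ = 0 ⇒ T × 3.85 × 0.7615 = 1467 ⇒ T = 1467 / 2.932 = 500 N.

T ≈ 500 N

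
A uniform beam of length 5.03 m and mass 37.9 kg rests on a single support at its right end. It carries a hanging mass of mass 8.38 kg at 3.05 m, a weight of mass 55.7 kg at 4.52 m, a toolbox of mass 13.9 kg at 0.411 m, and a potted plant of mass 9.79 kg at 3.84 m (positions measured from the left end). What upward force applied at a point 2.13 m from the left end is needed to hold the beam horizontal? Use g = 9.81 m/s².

F ≈ 731 N

About the right end:
Beam weight: 37.9 × 9.81 = 371.8 N down at 2.515 m → arm 2.515 m, τ = 371.8 × 2.515 = 935.1 N·m counterclockwise.
Hanging mass: 8.38 × 9.81 = 82.21 N down at 3.05 m → arm 1.98 m, τ = 82.21 × 1.98 = 162.8 N·m counterclockwise.
Weight: 55.7 × 9.81 = 546.4 N down at 4.52 m → arm 0.51 m, τ = 546.4 × 0.51 = 278.7 N·m counterclockwise.
Toolbox: 13.9 × 9.81 = 136.4 N down at 0.411 m → arm 4.619 m, τ = 136.4 × 4.619 = 630 N·m counterclockwise.
Potted plant: 9.79 × 9.81 = 96.04 N down at 3.84 m → arm 1.19 m, τ = 96.04 × 1.19 = 114.3 N·m counterclockwise.
Net moment of the loads = 2121 N·m counterclockwise.
The upward force F acts at a point 2.13 m from the left end, arm 2.9 m, giving F × 2.9 clockwise.
Setting net torque to zero: F × 2.9 = 2121 → F = 2121 / 2.9 = 731 N.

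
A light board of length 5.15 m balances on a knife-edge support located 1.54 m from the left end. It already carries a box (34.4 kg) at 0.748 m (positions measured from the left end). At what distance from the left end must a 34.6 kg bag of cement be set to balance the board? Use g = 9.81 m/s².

Sum moments about the knife-edge support (at 1.54 m from the left end) (the support reaction has zero arm there).
Box: 34.4 × 9.81 = 337.5 N down at 0.748 m → arm 0.792 m, τ = 337.5 × 0.792 = 267.3 N·m counterclockwise.
Net moment of existing loads = 267.3 N·m counterclockwise.
The bag of cement weighs 34.6 × 9.81 = 339.4 N and must supply an equal clockwise moment, so its lever arm about the knife-edge support is 267.3 / 339.4 = 0.788 m.
That puts it at 1.54 + 0.788 = 2.33 m from the left end.

x ≈ 2.33 m from the left end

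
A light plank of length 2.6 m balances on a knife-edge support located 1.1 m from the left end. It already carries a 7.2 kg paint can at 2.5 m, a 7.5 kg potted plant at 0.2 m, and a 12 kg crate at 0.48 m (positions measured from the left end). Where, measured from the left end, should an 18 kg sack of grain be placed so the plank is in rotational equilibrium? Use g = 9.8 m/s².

Take moments about the knife-edge support (at 1.1 m from the left end).
Paint can: 7.2 × 9.8 = 70.56 N down at 2.5 m → arm 1.4 m, τ = 70.56 × 1.4 = 98.78 N·m clockwise.
Potted plant: 7.5 × 9.8 = 73.5 N down at 0.2 m → arm 0.9 m, τ = 73.5 × 0.9 = 66.15 N·m counterclockwise.
Crate: 12 × 9.8 = 117.6 N down at 0.48 m → arm 0.62 m, τ = 117.6 × 0.62 = 72.91 N·m counterclockwise.
Net moment of existing loads = 40.28 N·m counterclockwise.
The sack of grain weighs 18 × 9.8 = 176.4 N and must supply an equal clockwise moment, so its lever arm about the knife-edge support is 40.28 / 176.4 = 0.228 m.
That puts it at 1.1 + 0.228 = 1.33 m from the left end.

x ≈ 1.33 m from the left end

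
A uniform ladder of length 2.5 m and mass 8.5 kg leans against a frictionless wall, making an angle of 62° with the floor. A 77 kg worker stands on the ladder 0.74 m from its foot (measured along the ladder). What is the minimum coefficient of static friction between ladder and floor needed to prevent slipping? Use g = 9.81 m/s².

Take moments about the foot of the ladder.
Ladder weight 8.5×9.81 = 83.39 N acts at 1.25 m along the ladder; its horizontal arm is 1.25·cos62° = 0.5868 m → τ = 48.93 N·m clockwise.
Worker: 77×9.81 = 755.4 N at 0.74 m → arm 0.3474 m → τ = 262.4 N·m clockwise.
Wall normal N acts horizontally at the top; its moment arm is the height L sinθ = 2.5·sin62° = 2.207 m, counterclockwise.
Setting net torque to zero: N × 2.207 = 311.3 → N = 141.1 N.
ΣFx = 0 ⇒ f = N_wall = 141.1 N. ΣFy = 0 ⇒ N_floor = 838.8 N.
μ_min = f / N_floor = 141.1 / 838.8 = 0.168.

μ_min ≈ 0.168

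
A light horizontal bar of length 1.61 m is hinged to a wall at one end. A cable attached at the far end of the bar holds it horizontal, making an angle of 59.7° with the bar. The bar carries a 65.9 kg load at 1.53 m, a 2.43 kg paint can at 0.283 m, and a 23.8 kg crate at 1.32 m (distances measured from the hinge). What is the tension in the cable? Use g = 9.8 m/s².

Choose the hinge as the axis so the unknown hinge reaction has zero arm there.
Load: 65.9 × 9.8 = 645.8 N down at 1.53 m → arm 1.53 m, τ = 645.8 × 1.53 = 988.1 N·m clockwise.
Paint can: 2.43 × 9.8 = 23.81 N down at 0.283 m → arm 0.283 m, τ = 23.81 × 0.283 = 6.738 N·m clockwise.
Crate: 23.8 × 9.8 = 233.2 N down at 1.32 m → arm 1.32 m, τ = 233.2 × 1.32 = 307.8 N·m clockwise.
Total clockwise load moment = 1303 N·m.
The cable tension T acts at 1.61 m; only its component perpendicular to the bar, T sinθ, produces torque. sin 59.7° = 0.8634.
Balancing moments: T × 1.61 × 0.8634 = 1303, giving T = 1303 / 1.39 = 937 N.

T ≈ 937 N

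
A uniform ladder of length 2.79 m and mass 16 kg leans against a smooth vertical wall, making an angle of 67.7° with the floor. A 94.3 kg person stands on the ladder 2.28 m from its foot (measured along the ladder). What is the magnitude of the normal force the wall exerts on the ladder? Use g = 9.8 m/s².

Take moments about the foot of the ladder.
Ladder weight 16×9.8 = 156.8 N acts at 1.395 m along the ladder; its horizontal arm is 1.395·cos67.7° = 0.5293 m → τ = 82.99 N·m clockwise.
Person: 94.3×9.8 = 924.1 N at 2.28 m → arm 0.8652 m → τ = 799.5 N·m clockwise.
Wall normal N acts horizontally at the top; its moment arm is the height L sinθ = 2.79·sin67.7° = 2.581 m, counterclockwise.
Setting net torque to zero: N × 2.581 = 882.5 → N = 342 N.

N_wall ≈ 342 N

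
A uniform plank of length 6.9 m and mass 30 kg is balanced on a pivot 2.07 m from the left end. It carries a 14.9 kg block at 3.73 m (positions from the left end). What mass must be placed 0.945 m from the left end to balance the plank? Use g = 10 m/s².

m ≈ 58.8 kg

Take moments about the pivot (at 2.07 m from the left end).
Beam weight: 30 × 10 = 300 N down at 3.45 m → arm 1.38 m, τ = 300 × 1.38 = 414 N·m clockwise.
Block: 14.9 × 10 = 149 N down at 3.73 m → arm 1.66 m, τ = 149 × 1.66 = 247.3 N·m clockwise.
Net moment of known loads = 661.3 N·m clockwise.
An unknown mass m at 0.945 m has arm 1.125 m; its moment is m·g·1.125 counterclockwise.
Στ = 0 ⇒ m × 10 × 1.125 = 661.3 ⇒ m = 661.3 / (10 × 1.125) = 58.8 kg.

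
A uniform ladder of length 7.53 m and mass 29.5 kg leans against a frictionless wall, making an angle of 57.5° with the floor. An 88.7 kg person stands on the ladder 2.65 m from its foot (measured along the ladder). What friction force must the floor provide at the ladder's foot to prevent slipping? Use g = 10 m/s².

Sum moments about the foot of the ladder (the floor normal and friction both act there and drop out).
Ladder weight 29.5×10 = 295 N acts at 3.765 m along the ladder; its horizontal arm is 3.765·cos57.5° = 2.023 m → τ = 596.8 N·m clockwise.
Person: 88.7×10 = 887 N at 2.65 m → arm 1.424 m → τ = 1263 N·m clockwise.
Wall normal N acts horizontally at the top; its moment arm is the height L sinθ = 7.53·sin57.5° = 6.351 m, counterclockwise.
Στ = 0 ⇒ N × 6.351 = 1860 ⇒ N = 293 N.
ΣFx = 0: friction at the foot balances the wall's push, so f = N_wall = 293 N.

f ≈ 293 N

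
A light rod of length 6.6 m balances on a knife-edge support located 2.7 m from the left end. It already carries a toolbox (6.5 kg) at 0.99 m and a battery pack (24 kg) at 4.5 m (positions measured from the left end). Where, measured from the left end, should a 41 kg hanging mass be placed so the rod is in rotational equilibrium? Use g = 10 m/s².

Taking torques about the knife-edge support (at 2.7 m from the left end):
Toolbox: 6.5 × 10 = 65 N down at 0.99 m → arm 1.71 m, τ = 65 × 1.71 = 111.1 N·m counterclockwise.
Battery pack: 24 × 10 = 240 N down at 4.5 m → arm 1.8 m, τ = 240 × 1.8 = 432 N·m clockwise.
Net moment of existing loads = 320.9 N·m clockwise.
The hanging mass weighs 41 × 10 = 410 N and must supply an equal counterclockwise moment, so its lever arm about the knife-edge support is 320.9 / 410 = 0.783 m.
That puts it at 2.7 − 0.783 = 1.92 m from the left end.

x ≈ 1.92 m from the left end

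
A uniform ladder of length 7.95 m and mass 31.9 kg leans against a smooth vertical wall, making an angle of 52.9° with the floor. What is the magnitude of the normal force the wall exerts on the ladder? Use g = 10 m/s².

N_wall ≈ 121 N

Sum moments about the foot of the ladder (the floor normal and friction both act there and drop out).
Ladder weight 31.9×10 = 319 N acts at 3.975 m along the ladder; its horizontal arm is 3.975·cos52.9° = 2.398 m → τ = 765 N·m clockwise.
Wall normal N acts horizontally at the top; its moment arm is the height L sinθ = 7.95·sin52.9° = 6.341 m, counterclockwise.
Στ = 0 ⇒ N × 6.341 = 765 ⇒ N = 121 N.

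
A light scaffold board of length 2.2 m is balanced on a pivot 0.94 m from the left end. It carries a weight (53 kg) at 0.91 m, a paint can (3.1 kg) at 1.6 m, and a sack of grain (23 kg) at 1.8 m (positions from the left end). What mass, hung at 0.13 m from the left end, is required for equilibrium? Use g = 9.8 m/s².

m ≈ 25 kg

Take moments about the pivot (at 0.94 m from the left end).
Weight: 53 × 9.8 = 519.4 N down at 0.91 m → arm 0.03 m, τ = 519.4 × 0.03 = 15.58 N·m counterclockwise.
Paint can: 3.1 × 9.8 = 30.38 N down at 1.6 m → arm 0.66 m, τ = 30.38 × 0.66 = 20.05 N·m clockwise.
Sack of grain: 23 × 9.8 = 225.4 N down at 1.8 m → arm 0.86 m, τ = 225.4 × 0.86 = 193.8 N·m clockwise.
Net moment of known loads = 198.3 N·m clockwise.
An unknown mass m at 0.13 m has arm 0.81 m; its moment is m·g·0.81 counterclockwise.
For rotational equilibrium, m × 9.8 × 0.81 = 198.3, so m = 198.3 / (9.8 × 0.81) = 25 kg.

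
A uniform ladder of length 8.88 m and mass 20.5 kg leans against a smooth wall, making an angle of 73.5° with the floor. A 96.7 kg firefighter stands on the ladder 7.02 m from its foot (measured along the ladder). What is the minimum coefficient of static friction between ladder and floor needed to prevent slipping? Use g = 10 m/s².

μ_min ≈ 0.219

Taking torques about the foot of the ladder:
Ladder weight 20.5×10 = 205 N acts at 4.44 m along the ladder; its horizontal arm is 4.44·cos73.5° = 1.261 m → τ = 258.5 N·m clockwise.
Firefighter: 96.7×10 = 967 N at 7.02 m → arm 1.994 m → τ = 1928 N·m clockwise.
Wall normal N acts horizontally at the top; its moment arm is the height L sinθ = 8.88·sin73.5° = 8.514 m, counterclockwise.
Στ = 0 ⇒ N × 8.514 = 2186 ⇒ N = 256.8 N.
ΣFx = 0 ⇒ f = N_wall = 256.8 N. ΣFy = 0 ⇒ N_floor = 1172 N.
μ_min = f / N_floor = 256.8 / 1172 = 0.219.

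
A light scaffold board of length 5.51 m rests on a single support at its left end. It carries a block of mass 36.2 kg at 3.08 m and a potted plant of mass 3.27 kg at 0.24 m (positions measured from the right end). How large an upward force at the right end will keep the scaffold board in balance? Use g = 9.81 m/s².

F ≈ 187 N

About the left end:
Block: 36.2 × 9.81 = 355.1 N down at 3.08 m → arm 2.43 m, τ = 355.1 × 2.43 = 862.9 N·m clockwise.
Potted plant: 3.27 × 9.81 = 32.08 N down at 0.24 m → arm 5.27 m, τ = 32.08 × 5.27 = 169.1 N·m clockwise.
Net moment of the loads = 1032 N·m clockwise.
The upward force F acts at the right end, arm 5.51 m, giving F × 5.51 counterclockwise.
For rotational equilibrium, F × 5.51 = 1032, so F = 1032 / 5.51 = 187 N.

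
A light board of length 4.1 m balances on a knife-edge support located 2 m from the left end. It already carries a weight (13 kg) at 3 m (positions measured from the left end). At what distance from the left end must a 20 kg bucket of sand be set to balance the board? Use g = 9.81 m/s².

Sum moments about the knife-edge support (at 2 m from the left end) (the support reaction has zero arm there).
Weight: 13 × 9.81 = 127.5 N down at 3 m → arm 1 m, τ = 127.5 × 1 = 127.5 N·m clockwise.
Net moment of existing loads = 127.5 N·m clockwise.
The bucket of sand weighs 20 × 9.81 = 196.2 N and must supply an equal counterclockwise moment, so its lever arm about the knife-edge support is 127.5 / 196.2 = 0.65 m.
That puts it at 2 − 0.65 = 1.35 m from the left end.

x ≈ 1.35 m from the left end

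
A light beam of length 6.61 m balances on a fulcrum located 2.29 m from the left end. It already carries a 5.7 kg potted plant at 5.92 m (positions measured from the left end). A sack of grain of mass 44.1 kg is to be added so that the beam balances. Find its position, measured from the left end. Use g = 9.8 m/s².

x ≈ 1.82 m from the left end

About the fulcrum (at 2.29 m from the left end):
Potted plant: 5.7 × 9.8 = 55.86 N down at 5.92 m → arm 3.63 m, τ = 55.86 × 3.63 = 202.8 N·m clockwise.
Net moment of existing loads = 202.8 N·m clockwise.
The sack of grain weighs 44.1 × 9.8 = 432.2 N and must supply an equal counterclockwise moment, so its lever arm about the fulcrum is 202.8 / 432.2 = 0.469 m.
That puts it at 2.29 − 0.469 = 1.82 m from the left end.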